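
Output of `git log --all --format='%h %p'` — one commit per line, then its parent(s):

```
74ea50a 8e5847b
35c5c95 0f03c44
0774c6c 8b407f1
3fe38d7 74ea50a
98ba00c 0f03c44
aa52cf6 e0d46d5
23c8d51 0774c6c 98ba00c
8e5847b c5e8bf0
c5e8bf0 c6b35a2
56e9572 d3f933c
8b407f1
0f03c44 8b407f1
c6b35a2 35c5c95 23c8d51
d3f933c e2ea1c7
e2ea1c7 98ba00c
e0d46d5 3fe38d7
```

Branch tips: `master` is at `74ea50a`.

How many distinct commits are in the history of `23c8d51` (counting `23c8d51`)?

Walking parent pointers from 23c8d51: reachable set = {0774c6c, 0f03c44, 23c8d51, 8b407f1, 98ba00c}.
That is 5 commits.

5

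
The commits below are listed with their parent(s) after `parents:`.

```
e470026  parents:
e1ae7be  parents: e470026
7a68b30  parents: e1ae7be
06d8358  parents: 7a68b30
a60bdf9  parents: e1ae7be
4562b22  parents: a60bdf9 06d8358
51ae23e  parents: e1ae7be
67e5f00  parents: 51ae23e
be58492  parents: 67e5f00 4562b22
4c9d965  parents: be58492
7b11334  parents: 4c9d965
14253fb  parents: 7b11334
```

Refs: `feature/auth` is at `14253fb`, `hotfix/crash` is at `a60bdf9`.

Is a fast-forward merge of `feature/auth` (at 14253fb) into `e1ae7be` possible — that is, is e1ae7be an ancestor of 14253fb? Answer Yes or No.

A fast-forward from e1ae7be to 14253fb is possible iff e1ae7be is an ancestor of 14253fb.
Ancestors of 14253fb: {06d8358, 14253fb, 4562b22, 4c9d965, 51ae23e, 67e5f00, 7a68b30, 7b11334, a60bdf9, be58492, e1ae7be, e470026}.
e1ae7be is among them, so fast-forward is possible.

Yes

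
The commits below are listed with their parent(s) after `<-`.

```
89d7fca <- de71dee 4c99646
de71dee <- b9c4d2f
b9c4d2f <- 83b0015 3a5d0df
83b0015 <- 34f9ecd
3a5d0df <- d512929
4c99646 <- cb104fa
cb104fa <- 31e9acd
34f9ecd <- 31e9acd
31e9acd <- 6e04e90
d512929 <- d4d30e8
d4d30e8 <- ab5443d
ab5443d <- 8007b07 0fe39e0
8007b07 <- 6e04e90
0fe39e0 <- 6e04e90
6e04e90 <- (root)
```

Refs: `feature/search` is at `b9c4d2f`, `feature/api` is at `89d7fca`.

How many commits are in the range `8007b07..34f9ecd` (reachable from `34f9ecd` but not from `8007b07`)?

Reachable from 34f9ecd: {31e9acd, 34f9ecd, 6e04e90}.
Reachable from 8007b07: {6e04e90, 8007b07}.
In 34f9ecd's history but not 8007b07's: {31e9acd, 34f9ecd} — 2 commits.

2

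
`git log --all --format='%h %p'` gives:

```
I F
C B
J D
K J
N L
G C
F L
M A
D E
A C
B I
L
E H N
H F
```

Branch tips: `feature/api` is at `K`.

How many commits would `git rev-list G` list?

6

Walking parent pointers from G: reachable set = {B, C, F, G, I, L}.
That is 6 commits.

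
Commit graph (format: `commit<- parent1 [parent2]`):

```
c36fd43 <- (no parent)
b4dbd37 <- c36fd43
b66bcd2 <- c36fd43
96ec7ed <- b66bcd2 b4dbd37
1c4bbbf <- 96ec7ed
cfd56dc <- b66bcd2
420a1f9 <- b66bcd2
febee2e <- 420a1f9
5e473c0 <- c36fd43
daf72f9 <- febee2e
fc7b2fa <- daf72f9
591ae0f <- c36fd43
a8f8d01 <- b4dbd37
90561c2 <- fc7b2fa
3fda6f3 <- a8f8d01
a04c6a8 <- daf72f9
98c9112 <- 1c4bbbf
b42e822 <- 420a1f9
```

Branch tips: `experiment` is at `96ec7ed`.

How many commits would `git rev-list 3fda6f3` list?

Walking parent pointers from 3fda6f3: reachable set = {3fda6f3, a8f8d01, b4dbd37, c36fd43}.
That is 4 commits.

4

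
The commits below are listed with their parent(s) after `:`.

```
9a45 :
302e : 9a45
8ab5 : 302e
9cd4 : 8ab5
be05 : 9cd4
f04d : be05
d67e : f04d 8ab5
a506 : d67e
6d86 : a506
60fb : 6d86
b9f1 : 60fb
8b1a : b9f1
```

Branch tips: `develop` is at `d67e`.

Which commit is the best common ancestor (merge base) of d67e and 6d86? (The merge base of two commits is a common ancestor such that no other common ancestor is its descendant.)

Ancestors of d67e: {302e, 8ab5, 9a45, 9cd4, be05, d67e, f04d}.
Ancestors of 6d86: {302e, 6d86, 8ab5, 9a45, 9cd4, a506, be05, d67e, f04d}.
Common ancestors: {302e, 8ab5, 9a45, 9cd4, be05, d67e, f04d}.
Among these, d67e is not an ancestor of any other common ancestor — it is the merge base.

d67e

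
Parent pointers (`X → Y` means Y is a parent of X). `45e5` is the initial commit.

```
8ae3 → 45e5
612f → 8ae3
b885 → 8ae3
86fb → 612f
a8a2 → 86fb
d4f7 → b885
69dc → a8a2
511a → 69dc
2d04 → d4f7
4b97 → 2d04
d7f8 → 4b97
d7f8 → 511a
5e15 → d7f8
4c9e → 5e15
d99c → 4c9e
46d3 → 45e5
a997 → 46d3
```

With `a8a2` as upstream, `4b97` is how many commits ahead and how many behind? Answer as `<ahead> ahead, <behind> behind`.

Reachable from 4b97: {2d04, 45e5, 4b97, 8ae3, b885, d4f7}.
Reachable from a8a2: {45e5, 612f, 86fb, 8ae3, a8a2}.
Only in 4b97's history (ahead): {2d04, 4b97, b885, d4f7} — 4.
Only in a8a2's history (behind): {612f, 86fb, a8a2} — 3.

4 ahead, 3 behind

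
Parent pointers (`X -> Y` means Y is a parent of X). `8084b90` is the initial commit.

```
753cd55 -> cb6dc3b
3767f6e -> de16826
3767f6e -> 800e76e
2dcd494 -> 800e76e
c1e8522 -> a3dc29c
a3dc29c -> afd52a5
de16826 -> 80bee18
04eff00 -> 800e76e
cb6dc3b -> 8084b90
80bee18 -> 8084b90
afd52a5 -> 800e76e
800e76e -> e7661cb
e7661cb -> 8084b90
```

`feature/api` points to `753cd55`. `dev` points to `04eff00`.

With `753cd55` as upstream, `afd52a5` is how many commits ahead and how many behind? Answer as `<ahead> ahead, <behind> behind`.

3 ahead, 2 behind

Reachable from afd52a5: {800e76e, 8084b90, afd52a5, e7661cb}.
Reachable from 753cd55: {753cd55, 8084b90, cb6dc3b}.
Only in afd52a5's history (ahead): {800e76e, afd52a5, e7661cb} — 3.
Only in 753cd55's history (behind): {753cd55, cb6dc3b} — 2.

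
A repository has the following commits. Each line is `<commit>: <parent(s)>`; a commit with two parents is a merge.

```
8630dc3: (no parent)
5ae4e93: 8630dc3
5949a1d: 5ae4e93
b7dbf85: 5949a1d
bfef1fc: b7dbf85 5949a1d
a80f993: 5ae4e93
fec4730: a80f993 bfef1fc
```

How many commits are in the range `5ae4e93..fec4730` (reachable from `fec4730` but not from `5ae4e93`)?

Reachable from fec4730: {5949a1d, 5ae4e93, 8630dc3, a80f993, b7dbf85, bfef1fc, fec4730}.
Reachable from 5ae4e93: {5ae4e93, 8630dc3}.
In fec4730's history but not 5ae4e93's: {5949a1d, a80f993, b7dbf85, bfef1fc, fec4730} — 5 commits.

5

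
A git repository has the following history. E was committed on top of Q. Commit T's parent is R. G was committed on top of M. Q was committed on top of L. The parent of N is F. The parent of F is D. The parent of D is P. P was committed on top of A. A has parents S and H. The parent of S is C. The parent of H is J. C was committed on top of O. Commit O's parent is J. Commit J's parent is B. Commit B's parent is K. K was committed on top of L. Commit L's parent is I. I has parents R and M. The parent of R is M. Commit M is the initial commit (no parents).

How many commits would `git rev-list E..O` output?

4

Reachable from O: {B, I, J, K, L, M, O, R}.
Reachable from E: {E, I, L, M, Q, R}.
In O's history but not E's: {B, J, K, O} — 4 commits.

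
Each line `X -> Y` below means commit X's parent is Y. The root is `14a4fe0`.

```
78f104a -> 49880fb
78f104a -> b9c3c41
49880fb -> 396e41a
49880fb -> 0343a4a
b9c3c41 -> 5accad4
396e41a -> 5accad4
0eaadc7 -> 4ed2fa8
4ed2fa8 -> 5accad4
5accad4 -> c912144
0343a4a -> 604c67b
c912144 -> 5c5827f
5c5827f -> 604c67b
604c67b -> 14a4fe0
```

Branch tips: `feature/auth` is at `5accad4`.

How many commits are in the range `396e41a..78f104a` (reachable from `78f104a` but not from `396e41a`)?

4

Reachable from 78f104a: {0343a4a, 14a4fe0, 396e41a, 49880fb, 5accad4, 5c5827f, 604c67b, 78f104a, b9c3c41, c912144}.
Reachable from 396e41a: {14a4fe0, 396e41a, 5accad4, 5c5827f, 604c67b, c912144}.
In 78f104a's history but not 396e41a's: {0343a4a, 49880fb, 78f104a, b9c3c41} — 4 commits.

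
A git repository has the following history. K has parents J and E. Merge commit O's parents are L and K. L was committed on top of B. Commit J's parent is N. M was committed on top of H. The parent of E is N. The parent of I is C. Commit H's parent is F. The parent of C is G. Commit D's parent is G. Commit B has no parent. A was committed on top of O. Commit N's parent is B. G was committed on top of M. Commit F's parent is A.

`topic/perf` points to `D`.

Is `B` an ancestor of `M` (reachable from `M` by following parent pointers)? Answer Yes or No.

Ancestors of M (commits reachable by following parents): {A, B, E, F, H, J, K, L, M, N, O}.
B is in that set, so it is an ancestor of M.

Yes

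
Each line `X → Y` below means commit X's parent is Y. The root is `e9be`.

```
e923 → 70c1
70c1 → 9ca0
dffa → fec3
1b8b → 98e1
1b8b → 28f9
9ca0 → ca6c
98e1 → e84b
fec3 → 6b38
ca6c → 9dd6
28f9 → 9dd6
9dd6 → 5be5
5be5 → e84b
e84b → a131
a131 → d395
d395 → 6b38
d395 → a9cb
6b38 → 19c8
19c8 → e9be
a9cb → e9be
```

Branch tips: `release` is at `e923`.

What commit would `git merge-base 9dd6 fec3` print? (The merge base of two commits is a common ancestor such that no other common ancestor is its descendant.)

6b38

Ancestors of 9dd6: {19c8, 5be5, 6b38, 9dd6, a131, a9cb, d395, e84b, e9be}.
Ancestors of fec3: {19c8, 6b38, e9be, fec3}.
Common ancestors: {19c8, 6b38, e9be}.
Among these, 6b38 is not an ancestor of any other common ancestor — it is the merge base.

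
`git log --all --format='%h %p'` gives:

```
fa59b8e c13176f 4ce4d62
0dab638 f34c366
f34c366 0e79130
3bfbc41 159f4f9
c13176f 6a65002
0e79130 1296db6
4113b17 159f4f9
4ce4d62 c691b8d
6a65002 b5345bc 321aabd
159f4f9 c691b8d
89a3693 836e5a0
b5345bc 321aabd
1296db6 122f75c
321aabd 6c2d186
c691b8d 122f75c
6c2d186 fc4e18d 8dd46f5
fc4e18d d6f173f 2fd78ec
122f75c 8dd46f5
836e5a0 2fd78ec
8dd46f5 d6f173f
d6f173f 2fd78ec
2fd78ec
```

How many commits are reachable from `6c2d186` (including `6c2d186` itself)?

5

Walking parent pointers from 6c2d186: reachable set = {2fd78ec, 6c2d186, 8dd46f5, d6f173f, fc4e18d}.
That is 5 commits.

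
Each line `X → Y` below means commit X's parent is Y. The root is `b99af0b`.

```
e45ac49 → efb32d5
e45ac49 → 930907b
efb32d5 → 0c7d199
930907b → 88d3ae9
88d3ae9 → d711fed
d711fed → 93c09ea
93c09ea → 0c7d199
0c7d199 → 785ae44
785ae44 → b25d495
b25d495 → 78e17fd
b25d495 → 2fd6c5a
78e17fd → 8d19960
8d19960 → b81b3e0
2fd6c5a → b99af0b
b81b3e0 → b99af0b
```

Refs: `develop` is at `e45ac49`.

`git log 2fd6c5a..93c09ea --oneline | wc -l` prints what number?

Reachable from 93c09ea: {0c7d199, 2fd6c5a, 785ae44, 78e17fd, 8d19960, 93c09ea, b25d495, b81b3e0, b99af0b}.
Reachable from 2fd6c5a: {2fd6c5a, b99af0b}.
In 93c09ea's history but not 2fd6c5a's: {0c7d199, 785ae44, 78e17fd, 8d19960, 93c09ea, b25d495, b81b3e0} — 7 commits.

7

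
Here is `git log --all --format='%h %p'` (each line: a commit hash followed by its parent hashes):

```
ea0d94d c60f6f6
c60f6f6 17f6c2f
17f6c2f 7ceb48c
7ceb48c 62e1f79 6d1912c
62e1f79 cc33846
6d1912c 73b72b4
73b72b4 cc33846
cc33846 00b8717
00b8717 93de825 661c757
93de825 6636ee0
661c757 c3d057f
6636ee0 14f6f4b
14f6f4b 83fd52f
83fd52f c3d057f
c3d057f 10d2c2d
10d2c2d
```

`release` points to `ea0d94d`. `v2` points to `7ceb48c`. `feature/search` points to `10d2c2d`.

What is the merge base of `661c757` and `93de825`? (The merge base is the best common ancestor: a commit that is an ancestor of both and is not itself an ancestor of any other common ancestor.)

Ancestors of 661c757: {10d2c2d, 661c757, c3d057f}.
Ancestors of 93de825: {10d2c2d, 14f6f4b, 6636ee0, 83fd52f, 93de825, c3d057f}.
Common ancestors: {10d2c2d, c3d057f}.
Among these, c3d057f is not an ancestor of any other common ancestor — it is the merge base.

c3d057f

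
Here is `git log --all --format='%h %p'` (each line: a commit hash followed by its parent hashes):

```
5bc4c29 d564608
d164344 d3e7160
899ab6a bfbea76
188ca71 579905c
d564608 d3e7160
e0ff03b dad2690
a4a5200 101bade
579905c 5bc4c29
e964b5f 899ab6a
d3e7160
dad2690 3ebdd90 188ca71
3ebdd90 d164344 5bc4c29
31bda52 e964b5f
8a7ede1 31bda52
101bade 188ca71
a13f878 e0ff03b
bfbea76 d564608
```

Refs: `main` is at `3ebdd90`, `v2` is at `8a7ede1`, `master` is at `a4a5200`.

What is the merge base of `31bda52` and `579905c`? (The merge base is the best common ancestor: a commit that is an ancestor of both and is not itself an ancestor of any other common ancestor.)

d564608

Ancestors of 31bda52: {31bda52, 899ab6a, bfbea76, d3e7160, d564608, e964b5f}.
Ancestors of 579905c: {579905c, 5bc4c29, d3e7160, d564608}.
Common ancestors: {d3e7160, d564608}.
Among these, d564608 is not an ancestor of any other common ancestor — it is the merge base.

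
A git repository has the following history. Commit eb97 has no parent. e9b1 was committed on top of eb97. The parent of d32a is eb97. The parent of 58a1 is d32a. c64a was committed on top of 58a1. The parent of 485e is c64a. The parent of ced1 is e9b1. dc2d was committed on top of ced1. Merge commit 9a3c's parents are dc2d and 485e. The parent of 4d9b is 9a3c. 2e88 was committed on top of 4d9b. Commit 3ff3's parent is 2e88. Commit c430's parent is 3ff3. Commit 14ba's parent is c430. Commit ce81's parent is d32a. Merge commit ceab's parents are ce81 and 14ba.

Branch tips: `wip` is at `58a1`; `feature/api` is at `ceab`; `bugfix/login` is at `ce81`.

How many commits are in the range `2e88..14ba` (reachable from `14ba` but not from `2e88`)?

3

Reachable from 14ba: {14ba, 2e88, 3ff3, 485e, 4d9b, 58a1, 9a3c, c430, c64a, ced1, d32a, dc2d, e9b1, eb97}.
Reachable from 2e88: {2e88, 485e, 4d9b, 58a1, 9a3c, c64a, ced1, d32a, dc2d, e9b1, eb97}.
In 14ba's history but not 2e88's: {14ba, 3ff3, c430} — 3 commits.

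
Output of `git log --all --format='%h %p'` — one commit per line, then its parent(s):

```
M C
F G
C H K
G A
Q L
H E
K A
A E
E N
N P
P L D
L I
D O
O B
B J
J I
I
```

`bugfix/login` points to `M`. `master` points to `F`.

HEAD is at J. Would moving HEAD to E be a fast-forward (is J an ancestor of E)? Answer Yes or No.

A fast-forward from J to E is possible iff J is an ancestor of E.
Ancestors of E: {B, D, E, I, J, L, N, O, P}.
J is among them, so fast-forward is possible.

Yes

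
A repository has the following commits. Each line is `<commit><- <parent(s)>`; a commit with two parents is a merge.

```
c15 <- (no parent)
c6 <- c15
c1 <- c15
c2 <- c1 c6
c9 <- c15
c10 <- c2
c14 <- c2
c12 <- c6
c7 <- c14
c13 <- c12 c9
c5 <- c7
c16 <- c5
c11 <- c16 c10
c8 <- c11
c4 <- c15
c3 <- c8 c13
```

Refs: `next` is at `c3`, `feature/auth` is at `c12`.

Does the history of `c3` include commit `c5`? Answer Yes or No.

Yes

Ancestors of c3 (commits reachable by following parents): {c1, c10, c11, c12, c13, c14, c15, c16, c2, c3, c5, c6, c7, c8, c9}.
c5 is in that set, so it is an ancestor of c3.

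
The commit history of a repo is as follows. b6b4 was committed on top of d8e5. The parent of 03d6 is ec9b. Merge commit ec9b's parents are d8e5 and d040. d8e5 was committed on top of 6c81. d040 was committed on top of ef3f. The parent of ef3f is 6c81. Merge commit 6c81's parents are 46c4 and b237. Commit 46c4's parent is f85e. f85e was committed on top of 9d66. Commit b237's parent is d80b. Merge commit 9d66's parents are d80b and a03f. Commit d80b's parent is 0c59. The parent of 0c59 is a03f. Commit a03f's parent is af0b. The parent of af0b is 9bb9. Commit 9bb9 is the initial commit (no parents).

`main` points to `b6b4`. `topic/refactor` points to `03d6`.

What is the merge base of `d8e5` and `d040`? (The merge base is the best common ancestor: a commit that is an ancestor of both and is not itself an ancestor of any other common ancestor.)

Ancestors of d8e5: {0c59, 46c4, 6c81, 9bb9, 9d66, a03f, af0b, b237, d80b, d8e5, f85e}.
Ancestors of d040: {0c59, 46c4, 6c81, 9bb9, 9d66, a03f, af0b, b237, d040, d80b, ef3f, f85e}.
Common ancestors: {0c59, 46c4, 6c81, 9bb9, 9d66, a03f, af0b, b237, d80b, f85e}.
Among these, 6c81 is not an ancestor of any other common ancestor — it is the merge base.

6c81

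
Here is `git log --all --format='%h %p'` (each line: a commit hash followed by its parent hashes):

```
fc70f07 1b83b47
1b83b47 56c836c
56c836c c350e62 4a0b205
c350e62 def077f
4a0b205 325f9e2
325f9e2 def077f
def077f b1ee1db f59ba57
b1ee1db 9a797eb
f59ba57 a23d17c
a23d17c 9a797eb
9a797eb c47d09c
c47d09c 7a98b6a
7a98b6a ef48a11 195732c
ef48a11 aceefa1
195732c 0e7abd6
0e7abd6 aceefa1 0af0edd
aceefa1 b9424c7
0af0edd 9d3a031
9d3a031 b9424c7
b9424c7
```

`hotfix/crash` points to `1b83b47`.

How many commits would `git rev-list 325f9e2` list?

Walking parent pointers from 325f9e2: reachable set = {0af0edd, 0e7abd6, 195732c, 325f9e2, 7a98b6a, 9a797eb, 9d3a031, a23d17c, aceefa1, b1ee1db, b9424c7, c47d09c, def077f, ef48a11, f59ba57}.
That is 15 commits.

15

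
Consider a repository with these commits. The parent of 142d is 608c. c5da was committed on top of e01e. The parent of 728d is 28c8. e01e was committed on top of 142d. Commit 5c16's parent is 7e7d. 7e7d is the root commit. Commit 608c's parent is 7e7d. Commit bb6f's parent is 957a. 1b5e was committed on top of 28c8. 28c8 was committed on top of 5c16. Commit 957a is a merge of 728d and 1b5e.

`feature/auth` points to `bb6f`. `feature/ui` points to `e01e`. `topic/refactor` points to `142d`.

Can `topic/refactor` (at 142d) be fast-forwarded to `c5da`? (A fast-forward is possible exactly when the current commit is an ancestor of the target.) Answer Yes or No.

Yes

A fast-forward from 142d to c5da is possible iff 142d is an ancestor of c5da.
Ancestors of c5da: {142d, 608c, 7e7d, c5da, e01e}.
142d is among them, so fast-forward is possible.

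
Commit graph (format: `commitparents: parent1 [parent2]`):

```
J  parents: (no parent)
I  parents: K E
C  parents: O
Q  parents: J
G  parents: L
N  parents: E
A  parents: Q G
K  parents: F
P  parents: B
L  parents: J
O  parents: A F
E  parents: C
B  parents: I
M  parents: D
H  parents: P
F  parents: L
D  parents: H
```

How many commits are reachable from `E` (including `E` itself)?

Walking parent pointers from E: reachable set = {A, C, E, F, G, J, L, O, Q}.
That is 9 commits.

9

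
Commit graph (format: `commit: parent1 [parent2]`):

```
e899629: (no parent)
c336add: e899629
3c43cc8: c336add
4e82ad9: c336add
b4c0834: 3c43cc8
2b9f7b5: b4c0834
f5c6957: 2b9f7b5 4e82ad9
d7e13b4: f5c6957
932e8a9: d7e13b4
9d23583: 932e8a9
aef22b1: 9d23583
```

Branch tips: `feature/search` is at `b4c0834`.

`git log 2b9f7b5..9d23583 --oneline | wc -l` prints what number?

5

Reachable from 9d23583: {2b9f7b5, 3c43cc8, 4e82ad9, 932e8a9, 9d23583, b4c0834, c336add, d7e13b4, e899629, f5c6957}.
Reachable from 2b9f7b5: {2b9f7b5, 3c43cc8, b4c0834, c336add, e899629}.
In 9d23583's history but not 2b9f7b5's: {4e82ad9, 932e8a9, 9d23583, d7e13b4, f5c6957} — 5 commits.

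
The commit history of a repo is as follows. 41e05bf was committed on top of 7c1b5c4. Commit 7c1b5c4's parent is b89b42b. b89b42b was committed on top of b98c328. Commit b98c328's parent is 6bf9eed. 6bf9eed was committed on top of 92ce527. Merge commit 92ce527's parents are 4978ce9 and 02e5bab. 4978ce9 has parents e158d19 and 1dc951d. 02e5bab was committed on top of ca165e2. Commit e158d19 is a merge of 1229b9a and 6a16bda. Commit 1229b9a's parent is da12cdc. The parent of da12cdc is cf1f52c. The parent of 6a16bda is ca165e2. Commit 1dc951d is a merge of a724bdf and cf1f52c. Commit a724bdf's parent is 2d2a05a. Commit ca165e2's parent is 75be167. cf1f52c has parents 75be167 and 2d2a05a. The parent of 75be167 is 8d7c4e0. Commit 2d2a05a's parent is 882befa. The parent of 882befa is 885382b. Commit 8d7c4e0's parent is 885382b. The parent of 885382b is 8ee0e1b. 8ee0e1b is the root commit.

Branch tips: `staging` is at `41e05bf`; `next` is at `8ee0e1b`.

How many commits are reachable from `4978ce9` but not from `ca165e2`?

Reachable from 4978ce9: {1229b9a, 1dc951d, 2d2a05a, 4978ce9, 6a16bda, 75be167, 882befa, 885382b, 8d7c4e0, 8ee0e1b, a724bdf, ca165e2, cf1f52c, da12cdc, e158d19}.
Reachable from ca165e2: {75be167, 885382b, 8d7c4e0, 8ee0e1b, ca165e2}.
In 4978ce9's history but not ca165e2's: {1229b9a, 1dc951d, 2d2a05a, 4978ce9, 6a16bda, 882befa, a724bdf, cf1f52c, da12cdc, e158d19} — 10 commits.

10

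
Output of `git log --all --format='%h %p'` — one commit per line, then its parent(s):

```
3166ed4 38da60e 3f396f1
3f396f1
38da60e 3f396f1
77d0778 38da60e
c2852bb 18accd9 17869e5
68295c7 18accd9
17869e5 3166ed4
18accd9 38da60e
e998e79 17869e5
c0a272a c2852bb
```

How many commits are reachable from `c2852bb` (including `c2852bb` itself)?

6

Walking parent pointers from c2852bb: reachable set = {17869e5, 18accd9, 3166ed4, 38da60e, 3f396f1, c2852bb}.
That is 6 commits.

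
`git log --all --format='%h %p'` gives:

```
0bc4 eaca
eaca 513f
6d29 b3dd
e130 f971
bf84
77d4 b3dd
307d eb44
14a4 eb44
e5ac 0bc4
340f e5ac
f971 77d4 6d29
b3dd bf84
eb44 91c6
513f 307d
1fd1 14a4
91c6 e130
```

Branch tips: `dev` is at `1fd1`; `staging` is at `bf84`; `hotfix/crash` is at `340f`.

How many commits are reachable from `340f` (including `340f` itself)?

14

Walking parent pointers from 340f: reachable set = {0bc4, 307d, 340f, 513f, 6d29, 77d4, 91c6, b3dd, bf84, e130, e5ac, eaca, eb44, f971}.
That is 14 commits.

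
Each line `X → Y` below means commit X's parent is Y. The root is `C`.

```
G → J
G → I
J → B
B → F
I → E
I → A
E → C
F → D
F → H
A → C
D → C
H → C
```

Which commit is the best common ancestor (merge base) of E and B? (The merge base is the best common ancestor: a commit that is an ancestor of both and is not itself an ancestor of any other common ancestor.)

Ancestors of E: {C, E}.
Ancestors of B: {B, C, D, F, H}.
Common ancestors: {C}.
The only common ancestor is C, so it is the merge base.

C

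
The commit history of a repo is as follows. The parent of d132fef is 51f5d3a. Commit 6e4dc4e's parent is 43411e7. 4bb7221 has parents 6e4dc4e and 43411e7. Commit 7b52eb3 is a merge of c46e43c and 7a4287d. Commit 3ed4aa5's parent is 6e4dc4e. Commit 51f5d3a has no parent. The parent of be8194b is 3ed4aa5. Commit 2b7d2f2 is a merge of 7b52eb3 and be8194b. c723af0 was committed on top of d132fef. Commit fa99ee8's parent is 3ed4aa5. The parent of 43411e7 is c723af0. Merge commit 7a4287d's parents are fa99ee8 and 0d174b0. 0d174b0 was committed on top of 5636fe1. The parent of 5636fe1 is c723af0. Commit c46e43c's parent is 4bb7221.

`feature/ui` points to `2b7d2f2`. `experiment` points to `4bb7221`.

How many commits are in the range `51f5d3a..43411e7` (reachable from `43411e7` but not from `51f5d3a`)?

Reachable from 43411e7: {43411e7, 51f5d3a, c723af0, d132fef}.
Reachable from 51f5d3a: {51f5d3a}.
In 43411e7's history but not 51f5d3a's: {43411e7, c723af0, d132fef} — 3 commits.

3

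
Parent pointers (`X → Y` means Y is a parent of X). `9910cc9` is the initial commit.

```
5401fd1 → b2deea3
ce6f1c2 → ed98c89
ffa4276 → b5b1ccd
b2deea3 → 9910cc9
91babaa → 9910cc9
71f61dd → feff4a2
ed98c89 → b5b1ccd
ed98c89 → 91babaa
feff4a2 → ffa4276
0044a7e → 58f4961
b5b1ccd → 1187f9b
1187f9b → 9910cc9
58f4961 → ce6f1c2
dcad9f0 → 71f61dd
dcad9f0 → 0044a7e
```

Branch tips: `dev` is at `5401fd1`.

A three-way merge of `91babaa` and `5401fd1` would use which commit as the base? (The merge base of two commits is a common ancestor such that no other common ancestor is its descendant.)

Ancestors of 91babaa: {91babaa, 9910cc9}.
Ancestors of 5401fd1: {5401fd1, 9910cc9, b2deea3}.
Common ancestors: {9910cc9}.
The only common ancestor is 9910cc9, so it is the merge base.

9910cc9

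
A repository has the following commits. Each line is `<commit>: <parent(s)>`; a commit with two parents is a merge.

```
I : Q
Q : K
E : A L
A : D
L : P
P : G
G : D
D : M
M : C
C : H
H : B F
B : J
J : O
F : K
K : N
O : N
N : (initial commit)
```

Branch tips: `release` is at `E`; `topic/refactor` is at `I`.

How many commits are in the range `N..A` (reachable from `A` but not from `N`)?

10

Reachable from A: {A, B, C, D, F, H, J, K, M, N, O}.
Reachable from N: {N}.
In A's history but not N's: {A, B, C, D, F, H, J, K, M, O} — 10 commits.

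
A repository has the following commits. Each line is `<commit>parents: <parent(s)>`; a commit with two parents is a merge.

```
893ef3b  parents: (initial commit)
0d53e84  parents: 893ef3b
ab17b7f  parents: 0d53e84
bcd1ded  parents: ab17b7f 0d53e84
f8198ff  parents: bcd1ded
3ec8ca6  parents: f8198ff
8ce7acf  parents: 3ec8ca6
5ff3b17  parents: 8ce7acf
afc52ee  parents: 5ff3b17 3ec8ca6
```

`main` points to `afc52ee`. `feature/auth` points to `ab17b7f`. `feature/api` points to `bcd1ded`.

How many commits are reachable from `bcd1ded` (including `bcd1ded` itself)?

Walking parent pointers from bcd1ded: reachable set = {0d53e84, 893ef3b, ab17b7f, bcd1ded}.
That is 4 commits.

4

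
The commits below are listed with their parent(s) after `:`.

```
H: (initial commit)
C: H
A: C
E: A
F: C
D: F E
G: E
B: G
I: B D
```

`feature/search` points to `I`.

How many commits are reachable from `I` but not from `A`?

Reachable from I: {A, B, C, D, E, F, G, H, I}.
Reachable from A: {A, C, H}.
In I's history but not A's: {B, D, E, F, G, I} — 6 commits.

6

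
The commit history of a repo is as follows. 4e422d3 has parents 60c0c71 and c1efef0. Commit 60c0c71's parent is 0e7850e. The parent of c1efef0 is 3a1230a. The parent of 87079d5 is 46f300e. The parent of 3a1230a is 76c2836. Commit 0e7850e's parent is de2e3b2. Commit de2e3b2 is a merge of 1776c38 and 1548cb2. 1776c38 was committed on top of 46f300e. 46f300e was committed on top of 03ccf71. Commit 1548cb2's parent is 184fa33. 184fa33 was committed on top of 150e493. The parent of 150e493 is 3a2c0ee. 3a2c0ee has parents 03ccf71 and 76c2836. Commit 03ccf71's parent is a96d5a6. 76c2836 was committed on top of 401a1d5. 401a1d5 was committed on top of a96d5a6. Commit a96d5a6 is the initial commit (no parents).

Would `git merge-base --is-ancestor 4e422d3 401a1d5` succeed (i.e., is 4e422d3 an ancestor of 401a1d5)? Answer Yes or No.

No

Ancestors of 401a1d5: {401a1d5, a96d5a6}.
4e422d3 is not in that set, so it is not an ancestor of 401a1d5.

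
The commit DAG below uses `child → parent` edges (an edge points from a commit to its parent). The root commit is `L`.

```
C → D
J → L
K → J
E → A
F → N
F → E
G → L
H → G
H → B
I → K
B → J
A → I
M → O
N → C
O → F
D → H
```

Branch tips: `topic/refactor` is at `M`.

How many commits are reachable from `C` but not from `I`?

5

Reachable from C: {B, C, D, G, H, J, L}.
Reachable from I: {I, J, K, L}.
In C's history but not I's: {B, C, D, G, H} — 5 commits.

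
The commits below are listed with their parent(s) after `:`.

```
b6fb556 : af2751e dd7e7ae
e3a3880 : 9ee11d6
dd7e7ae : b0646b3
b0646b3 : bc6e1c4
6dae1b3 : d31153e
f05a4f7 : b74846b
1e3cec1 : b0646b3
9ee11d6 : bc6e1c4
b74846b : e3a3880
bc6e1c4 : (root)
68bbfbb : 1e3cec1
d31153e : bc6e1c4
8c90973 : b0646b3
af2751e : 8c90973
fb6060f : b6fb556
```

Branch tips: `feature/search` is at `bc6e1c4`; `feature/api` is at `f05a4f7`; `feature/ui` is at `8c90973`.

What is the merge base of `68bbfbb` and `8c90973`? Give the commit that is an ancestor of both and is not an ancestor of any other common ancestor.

b0646b3

Ancestors of 68bbfbb: {1e3cec1, 68bbfbb, b0646b3, bc6e1c4}.
Ancestors of 8c90973: {8c90973, b0646b3, bc6e1c4}.
Common ancestors: {b0646b3, bc6e1c4}.
Among these, b0646b3 is not an ancestor of any other common ancestor — it is the merge base.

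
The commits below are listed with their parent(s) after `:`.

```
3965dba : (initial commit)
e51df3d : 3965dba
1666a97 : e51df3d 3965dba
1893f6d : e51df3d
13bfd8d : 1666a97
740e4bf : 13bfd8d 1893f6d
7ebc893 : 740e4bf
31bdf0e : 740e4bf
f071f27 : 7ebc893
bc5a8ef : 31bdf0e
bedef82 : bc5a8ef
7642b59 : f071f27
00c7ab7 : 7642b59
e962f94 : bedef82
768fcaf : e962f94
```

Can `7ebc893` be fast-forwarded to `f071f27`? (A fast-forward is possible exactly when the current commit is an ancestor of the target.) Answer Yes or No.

A fast-forward from 7ebc893 to f071f27 is possible iff 7ebc893 is an ancestor of f071f27.
Ancestors of f071f27: {13bfd8d, 1666a97, 1893f6d, 3965dba, 740e4bf, 7ebc893, e51df3d, f071f27}.
7ebc893 is among them, so fast-forward is possible.

Yes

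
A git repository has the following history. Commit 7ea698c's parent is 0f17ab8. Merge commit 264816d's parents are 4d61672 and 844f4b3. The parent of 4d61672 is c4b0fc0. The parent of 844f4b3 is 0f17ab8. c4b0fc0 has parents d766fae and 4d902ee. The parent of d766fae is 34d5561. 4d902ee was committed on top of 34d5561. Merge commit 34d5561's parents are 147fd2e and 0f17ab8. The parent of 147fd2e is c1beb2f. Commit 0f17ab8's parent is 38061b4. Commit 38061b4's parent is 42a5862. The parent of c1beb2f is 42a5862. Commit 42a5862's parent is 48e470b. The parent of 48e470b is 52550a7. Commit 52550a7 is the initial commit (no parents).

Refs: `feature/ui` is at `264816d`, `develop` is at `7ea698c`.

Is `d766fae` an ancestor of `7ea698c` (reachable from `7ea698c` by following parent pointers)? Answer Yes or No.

No

Ancestors of 7ea698c: {0f17ab8, 38061b4, 42a5862, 48e470b, 52550a7, 7ea698c}.
d766fae is not in that set, so it is not an ancestor of 7ea698c.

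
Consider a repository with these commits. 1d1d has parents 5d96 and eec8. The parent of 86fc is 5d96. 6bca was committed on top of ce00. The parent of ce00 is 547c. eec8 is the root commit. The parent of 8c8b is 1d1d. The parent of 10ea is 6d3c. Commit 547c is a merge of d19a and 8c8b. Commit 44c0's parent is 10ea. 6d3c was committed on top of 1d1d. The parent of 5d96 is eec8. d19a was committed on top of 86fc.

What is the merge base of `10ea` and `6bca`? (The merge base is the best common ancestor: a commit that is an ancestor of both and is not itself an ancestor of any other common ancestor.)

1d1d

Ancestors of 10ea: {10ea, 1d1d, 5d96, 6d3c, eec8}.
Ancestors of 6bca: {1d1d, 547c, 5d96, 6bca, 86fc, 8c8b, ce00, d19a, eec8}.
Common ancestors: {1d1d, 5d96, eec8}.
Among these, 1d1d is not an ancestor of any other common ancestor — it is the merge base.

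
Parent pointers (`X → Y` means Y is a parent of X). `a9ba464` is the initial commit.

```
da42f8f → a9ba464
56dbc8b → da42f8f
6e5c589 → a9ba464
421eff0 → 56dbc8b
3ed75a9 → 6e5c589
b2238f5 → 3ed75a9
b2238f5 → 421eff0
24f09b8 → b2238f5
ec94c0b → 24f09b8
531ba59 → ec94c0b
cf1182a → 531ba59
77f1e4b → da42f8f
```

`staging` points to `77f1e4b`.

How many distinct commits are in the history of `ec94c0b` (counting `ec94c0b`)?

Walking parent pointers from ec94c0b: reachable set = {24f09b8, 3ed75a9, 421eff0, 56dbc8b, 6e5c589, a9ba464, b2238f5, da42f8f, ec94c0b}.
That is 9 commits.

9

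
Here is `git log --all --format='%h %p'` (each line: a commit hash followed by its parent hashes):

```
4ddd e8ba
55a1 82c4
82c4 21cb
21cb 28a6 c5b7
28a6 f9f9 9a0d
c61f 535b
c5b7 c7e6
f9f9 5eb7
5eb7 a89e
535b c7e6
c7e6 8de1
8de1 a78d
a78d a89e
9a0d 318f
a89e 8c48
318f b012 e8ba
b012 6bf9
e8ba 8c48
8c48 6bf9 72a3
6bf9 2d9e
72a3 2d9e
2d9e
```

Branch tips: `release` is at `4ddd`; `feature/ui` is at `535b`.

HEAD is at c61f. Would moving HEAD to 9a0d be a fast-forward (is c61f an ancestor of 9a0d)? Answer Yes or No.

A fast-forward from c61f to 9a0d is possible iff c61f is an ancestor of 9a0d.
Ancestors of 9a0d: {2d9e, 318f, 6bf9, 72a3, 8c48, 9a0d, b012, e8ba}.
c61f is not among them, so fast-forward is not possible.

No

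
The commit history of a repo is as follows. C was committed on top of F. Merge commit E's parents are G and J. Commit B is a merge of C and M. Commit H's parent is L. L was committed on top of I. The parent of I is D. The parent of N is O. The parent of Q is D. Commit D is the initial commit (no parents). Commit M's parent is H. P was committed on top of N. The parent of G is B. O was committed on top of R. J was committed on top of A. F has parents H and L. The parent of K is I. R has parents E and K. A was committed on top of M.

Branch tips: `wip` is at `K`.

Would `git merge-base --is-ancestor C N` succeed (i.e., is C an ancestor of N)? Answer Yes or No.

Ancestors of N (commits reachable by following parents): {A, B, C, D, E, F, G, H, I, J, K, L, M, N, O, R}.
C is in that set, so it is an ancestor of N.

Yes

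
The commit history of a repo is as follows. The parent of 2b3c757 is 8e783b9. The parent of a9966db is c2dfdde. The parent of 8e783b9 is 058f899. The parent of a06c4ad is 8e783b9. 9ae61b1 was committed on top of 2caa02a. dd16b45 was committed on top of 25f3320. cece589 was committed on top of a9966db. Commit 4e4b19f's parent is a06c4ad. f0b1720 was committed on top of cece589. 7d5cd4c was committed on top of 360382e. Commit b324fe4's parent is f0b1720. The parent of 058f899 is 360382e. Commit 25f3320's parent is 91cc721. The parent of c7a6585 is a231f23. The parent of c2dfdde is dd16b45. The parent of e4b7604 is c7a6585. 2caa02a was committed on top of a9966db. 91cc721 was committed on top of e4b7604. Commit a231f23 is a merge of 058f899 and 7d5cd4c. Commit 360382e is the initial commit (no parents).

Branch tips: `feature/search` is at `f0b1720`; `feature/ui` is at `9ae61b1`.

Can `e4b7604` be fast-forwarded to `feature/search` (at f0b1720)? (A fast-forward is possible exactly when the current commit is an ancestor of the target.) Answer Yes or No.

Yes

A fast-forward from e4b7604 to f0b1720 is possible iff e4b7604 is an ancestor of f0b1720.
Ancestors of f0b1720: {058f899, 25f3320, 360382e, 7d5cd4c, 91cc721, a231f23, a9966db, c2dfdde, c7a6585, cece589, dd16b45, e4b7604, f0b1720}.
e4b7604 is among them, so fast-forward is possible.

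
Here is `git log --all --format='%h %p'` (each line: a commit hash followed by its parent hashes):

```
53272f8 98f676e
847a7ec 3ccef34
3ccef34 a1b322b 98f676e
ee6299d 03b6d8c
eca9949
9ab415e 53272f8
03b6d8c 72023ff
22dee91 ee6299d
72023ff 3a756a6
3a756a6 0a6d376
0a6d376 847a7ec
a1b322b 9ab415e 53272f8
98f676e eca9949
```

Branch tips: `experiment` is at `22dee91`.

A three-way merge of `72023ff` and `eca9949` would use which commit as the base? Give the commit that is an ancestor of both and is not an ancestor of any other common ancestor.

Ancestors of 72023ff: {0a6d376, 3a756a6, 3ccef34, 53272f8, 72023ff, 847a7ec, 98f676e, 9ab415e, a1b322b, eca9949}.
Ancestors of eca9949: {eca9949}.
Common ancestors: {eca9949}.
The only common ancestor is eca9949, so it is the merge base.

eca9949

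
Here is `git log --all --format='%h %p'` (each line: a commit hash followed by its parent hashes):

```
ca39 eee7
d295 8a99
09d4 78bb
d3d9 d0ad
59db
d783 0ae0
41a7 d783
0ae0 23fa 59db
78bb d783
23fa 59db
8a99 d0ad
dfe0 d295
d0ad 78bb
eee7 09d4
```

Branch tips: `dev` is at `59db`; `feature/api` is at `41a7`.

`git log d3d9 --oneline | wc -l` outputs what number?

7

Walking parent pointers from d3d9: reachable set = {0ae0, 23fa, 59db, 78bb, d0ad, d3d9, d783}.
That is 7 commits.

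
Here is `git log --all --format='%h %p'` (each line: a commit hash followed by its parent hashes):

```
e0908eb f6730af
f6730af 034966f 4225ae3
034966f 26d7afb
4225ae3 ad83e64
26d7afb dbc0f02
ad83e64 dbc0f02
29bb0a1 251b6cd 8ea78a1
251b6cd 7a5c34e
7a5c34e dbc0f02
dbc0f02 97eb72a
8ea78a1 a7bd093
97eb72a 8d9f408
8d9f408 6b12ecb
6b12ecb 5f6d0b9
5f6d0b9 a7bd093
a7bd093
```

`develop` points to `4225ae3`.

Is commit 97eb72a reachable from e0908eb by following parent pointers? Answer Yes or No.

Yes

Ancestors of e0908eb (commits reachable by following parents): {034966f, 26d7afb, 4225ae3, 5f6d0b9, 6b12ecb, 8d9f408, 97eb72a, a7bd093, ad83e64, dbc0f02, e0908eb, f6730af}.
97eb72a is in that set, so it is an ancestor of e0908eb.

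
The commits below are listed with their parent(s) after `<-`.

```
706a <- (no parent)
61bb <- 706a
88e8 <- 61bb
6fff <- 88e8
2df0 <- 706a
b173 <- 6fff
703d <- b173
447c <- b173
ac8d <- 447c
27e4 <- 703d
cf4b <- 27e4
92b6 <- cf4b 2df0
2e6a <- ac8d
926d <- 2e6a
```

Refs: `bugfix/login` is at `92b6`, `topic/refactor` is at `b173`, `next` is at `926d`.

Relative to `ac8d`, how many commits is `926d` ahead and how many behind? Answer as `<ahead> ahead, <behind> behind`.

2 ahead, 0 behind

Reachable from 926d: {2e6a, 447c, 61bb, 6fff, 706a, 88e8, 926d, ac8d, b173}.
Reachable from ac8d: {447c, 61bb, 6fff, 706a, 88e8, ac8d, b173}.
Only in 926d's history (ahead): {2e6a, 926d} — 2.
Only in ac8d's history (behind): {} — 0.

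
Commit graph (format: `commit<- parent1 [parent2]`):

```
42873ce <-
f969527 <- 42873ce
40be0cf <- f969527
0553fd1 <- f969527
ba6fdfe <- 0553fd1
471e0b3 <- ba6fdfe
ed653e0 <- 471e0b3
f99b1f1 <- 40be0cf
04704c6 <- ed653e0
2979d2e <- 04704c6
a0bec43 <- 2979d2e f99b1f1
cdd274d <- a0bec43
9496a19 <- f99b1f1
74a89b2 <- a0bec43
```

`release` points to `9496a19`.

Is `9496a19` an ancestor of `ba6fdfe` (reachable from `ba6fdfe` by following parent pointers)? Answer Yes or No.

No

Ancestors of ba6fdfe: {0553fd1, 42873ce, ba6fdfe, f969527}.
9496a19 is not in that set, so it is not an ancestor of ba6fdfe.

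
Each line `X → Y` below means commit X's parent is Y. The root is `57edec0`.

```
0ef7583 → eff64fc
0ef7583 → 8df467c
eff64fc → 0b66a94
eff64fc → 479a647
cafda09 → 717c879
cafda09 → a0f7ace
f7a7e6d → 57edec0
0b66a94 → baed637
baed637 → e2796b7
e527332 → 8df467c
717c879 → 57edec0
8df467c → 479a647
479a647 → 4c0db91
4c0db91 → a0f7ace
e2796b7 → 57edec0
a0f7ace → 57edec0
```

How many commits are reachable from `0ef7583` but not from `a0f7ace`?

8

Reachable from 0ef7583: {0b66a94, 0ef7583, 479a647, 4c0db91, 57edec0, 8df467c, a0f7ace, baed637, e2796b7, eff64fc}.
Reachable from a0f7ace: {57edec0, a0f7ace}.
In 0ef7583's history but not a0f7ace's: {0b66a94, 0ef7583, 479a647, 4c0db91, 8df467c, baed637, e2796b7, eff64fc} — 8 commits.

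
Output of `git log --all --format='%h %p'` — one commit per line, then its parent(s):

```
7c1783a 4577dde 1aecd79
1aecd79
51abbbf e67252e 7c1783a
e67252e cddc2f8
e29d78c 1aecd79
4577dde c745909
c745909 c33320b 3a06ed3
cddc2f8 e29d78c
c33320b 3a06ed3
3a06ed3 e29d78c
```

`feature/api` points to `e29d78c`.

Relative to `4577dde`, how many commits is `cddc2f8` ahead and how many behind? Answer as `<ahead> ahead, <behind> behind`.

Reachable from cddc2f8: {1aecd79, cddc2f8, e29d78c}.
Reachable from 4577dde: {1aecd79, 3a06ed3, 4577dde, c33320b, c745909, e29d78c}.
Only in cddc2f8's history (ahead): {cddc2f8} — 1.
Only in 4577dde's history (behind): {3a06ed3, 4577dde, c33320b, c745909} — 4.

1 ahead, 4 behind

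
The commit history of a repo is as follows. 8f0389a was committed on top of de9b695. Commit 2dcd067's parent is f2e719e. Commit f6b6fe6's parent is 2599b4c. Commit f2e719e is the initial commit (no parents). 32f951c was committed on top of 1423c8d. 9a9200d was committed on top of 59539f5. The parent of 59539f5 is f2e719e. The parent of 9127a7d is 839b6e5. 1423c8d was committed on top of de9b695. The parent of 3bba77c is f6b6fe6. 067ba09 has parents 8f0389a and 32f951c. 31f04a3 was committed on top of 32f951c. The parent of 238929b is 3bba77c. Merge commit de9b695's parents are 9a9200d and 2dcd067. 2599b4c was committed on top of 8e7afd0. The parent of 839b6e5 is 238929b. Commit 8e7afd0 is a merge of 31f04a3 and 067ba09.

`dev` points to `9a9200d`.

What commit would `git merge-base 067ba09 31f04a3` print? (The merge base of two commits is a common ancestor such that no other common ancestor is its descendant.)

Ancestors of 067ba09: {067ba09, 1423c8d, 2dcd067, 32f951c, 59539f5, 8f0389a, 9a9200d, de9b695, f2e719e}.
Ancestors of 31f04a3: {1423c8d, 2dcd067, 31f04a3, 32f951c, 59539f5, 9a9200d, de9b695, f2e719e}.
Common ancestors: {1423c8d, 2dcd067, 32f951c, 59539f5, 9a9200d, de9b695, f2e719e}.
Among these, 32f951c is not an ancestor of any other common ancestor — it is the merge base.

32f951c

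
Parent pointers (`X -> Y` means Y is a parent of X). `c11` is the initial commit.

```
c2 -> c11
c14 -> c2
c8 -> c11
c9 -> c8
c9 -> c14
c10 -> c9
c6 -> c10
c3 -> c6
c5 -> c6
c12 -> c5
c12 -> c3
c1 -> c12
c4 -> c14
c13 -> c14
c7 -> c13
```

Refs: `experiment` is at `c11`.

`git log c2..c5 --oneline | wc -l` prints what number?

6

Reachable from c5: {c10, c11, c14, c2, c5, c6, c8, c9}.
Reachable from c2: {c11, c2}.
In c5's history but not c2's: {c10, c14, c5, c6, c8, c9} — 6 commits.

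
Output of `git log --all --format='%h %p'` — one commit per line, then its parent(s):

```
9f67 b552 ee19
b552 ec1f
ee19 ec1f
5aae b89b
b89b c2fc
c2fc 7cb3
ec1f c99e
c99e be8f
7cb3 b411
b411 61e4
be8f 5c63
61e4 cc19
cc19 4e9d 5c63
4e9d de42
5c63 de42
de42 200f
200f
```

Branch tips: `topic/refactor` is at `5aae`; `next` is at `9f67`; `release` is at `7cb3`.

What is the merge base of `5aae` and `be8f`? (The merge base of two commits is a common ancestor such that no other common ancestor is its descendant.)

Ancestors of 5aae: {200f, 4e9d, 5aae, 5c63, 61e4, 7cb3, b411, b89b, c2fc, cc19, de42}.
Ancestors of be8f: {200f, 5c63, be8f, de42}.
Common ancestors: {200f, 5c63, de42}.
Among these, 5c63 is not an ancestor of any other common ancestor — it is the merge base.

5c63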